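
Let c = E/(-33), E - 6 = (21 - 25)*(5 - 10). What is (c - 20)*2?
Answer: -1372/33 ≈ -41.576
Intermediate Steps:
E = 26 (E = 6 + (21 - 25)*(5 - 10) = 6 - 4*(-5) = 6 + 20 = 26)
c = -26/33 (c = 26/(-33) = 26*(-1/33) = -26/33 ≈ -0.78788)
(c - 20)*2 = (-26/33 - 20)*2 = -686/33*2 = -1372/33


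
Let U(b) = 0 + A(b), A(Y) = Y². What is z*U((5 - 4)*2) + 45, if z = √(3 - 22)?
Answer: 45 + 4*I*√19 ≈ 45.0 + 17.436*I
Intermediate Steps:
U(b) = b² (U(b) = 0 + b² = b²)
z = I*√19 (z = √(-19) = I*√19 ≈ 4.3589*I)
z*U((5 - 4)*2) + 45 = (I*√19)*((5 - 4)*2)² + 45 = (I*√19)*(1*2)² + 45 = (I*√19)*2² + 45 = (I*√19)*4 + 45 = 4*I*√19 + 45 = 45 + 4*I*√19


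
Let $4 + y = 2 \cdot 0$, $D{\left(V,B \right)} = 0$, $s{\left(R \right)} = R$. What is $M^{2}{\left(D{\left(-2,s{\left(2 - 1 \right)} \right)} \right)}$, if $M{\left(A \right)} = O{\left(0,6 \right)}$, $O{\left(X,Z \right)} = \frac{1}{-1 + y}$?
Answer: $\frac{1}{25} \approx 0.04$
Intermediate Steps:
$y = -4$ ($y = -4 + 2 \cdot 0 = -4 + 0 = -4$)
$O{\left(X,Z \right)} = - \frac{1}{5}$ ($O{\left(X,Z \right)} = \frac{1}{-1 - 4} = \frac{1}{-5} = - \frac{1}{5}$)
$M{\left(A \right)} = - \frac{1}{5}$
$M^{2}{\left(D{\left(-2,s{\left(2 - 1 \right)} \right)} \right)} = \left(- \frac{1}{5}\right)^{2} = \frac{1}{25}$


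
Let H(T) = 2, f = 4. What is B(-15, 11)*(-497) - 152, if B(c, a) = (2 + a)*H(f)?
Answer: -13074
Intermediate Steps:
B(c, a) = 4 + 2*a (B(c, a) = (2 + a)*2 = 4 + 2*a)
B(-15, 11)*(-497) - 152 = (4 + 2*11)*(-497) - 152 = (4 + 22)*(-497) - 152 = 26*(-497) - 152 = -12922 - 152 = -13074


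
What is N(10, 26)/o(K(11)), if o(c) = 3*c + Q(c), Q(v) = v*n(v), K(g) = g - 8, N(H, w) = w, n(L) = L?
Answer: 13/9 ≈ 1.4444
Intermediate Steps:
K(g) = -8 + g
Q(v) = v² (Q(v) = v*v = v²)
o(c) = c² + 3*c (o(c) = 3*c + c² = c² + 3*c)
N(10, 26)/o(K(11)) = 26/(((-8 + 11)*(3 + (-8 + 11)))) = 26/((3*(3 + 3))) = 26/((3*6)) = 26/18 = 26*(1/18) = 13/9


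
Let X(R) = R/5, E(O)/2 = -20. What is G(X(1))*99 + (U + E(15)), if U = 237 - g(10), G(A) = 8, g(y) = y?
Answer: 979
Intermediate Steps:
E(O) = -40 (E(O) = 2*(-20) = -40)
X(R) = R/5 (X(R) = R*(⅕) = R/5)
U = 227 (U = 237 - 1*10 = 237 - 10 = 227)
G(X(1))*99 + (U + E(15)) = 8*99 + (227 - 40) = 792 + 187 = 979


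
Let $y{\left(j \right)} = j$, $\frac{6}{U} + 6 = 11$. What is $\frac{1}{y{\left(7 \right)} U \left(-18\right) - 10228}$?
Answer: $- \frac{5}{51896} \approx -9.6346 \cdot 10^{-5}$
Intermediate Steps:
$U = \frac{6}{5}$ ($U = \frac{6}{-6 + 11} = \frac{6}{5} \approx 1.2$)
$\frac{1}{y{\left(7 \right)} U \left(-18\right) - 10228} = \frac{1}{7 \cdot \frac{6}{5} \left(-18\right) - 10228} = \frac{1}{\frac{42}{5} \left(-18\right) - 10228} = \frac{1}{- \frac{756}{5} - 10228} = \frac{1}{- \frac{51896}{5}} = - \frac{5}{51896}$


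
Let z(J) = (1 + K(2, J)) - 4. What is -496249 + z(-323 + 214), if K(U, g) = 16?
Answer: -496236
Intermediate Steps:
z(J) = 13 (z(J) = (1 + 16) - 4 = 17 - 4 = 13)
-496249 + z(-323 + 214) = -496249 + 13 = -496236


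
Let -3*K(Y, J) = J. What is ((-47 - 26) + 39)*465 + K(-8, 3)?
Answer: -15811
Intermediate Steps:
K(Y, J) = -J/3
((-47 - 26) + 39)*465 + K(-8, 3) = ((-47 - 26) + 39)*465 - ⅓*3 = (-73 + 39)*465 - 1 = -34*465 - 1 = -15810 - 1 = -15811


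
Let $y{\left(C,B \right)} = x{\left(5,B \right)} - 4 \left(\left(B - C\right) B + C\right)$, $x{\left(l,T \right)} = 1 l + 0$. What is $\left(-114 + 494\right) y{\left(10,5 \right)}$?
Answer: $24700$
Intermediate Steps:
$x{\left(l,T \right)} = l$ ($x{\left(l,T \right)} = l + 0 = l$)
$y{\left(C,B \right)} = 5 - 4 C - 4 B \left(B - C\right)$ ($y{\left(C,B \right)} = 5 - 4 \left(\left(B - C\right) B + C\right) = 5 - 4 \left(B \left(B - C\right) + C\right) = 5 - 4 \left(C + B \left(B - C\right)\right) = 5 - \left(4 C + 4 B \left(B - C\right)\right) = 5 - 4 C - 4 B \left(B - C\right)$)
$\left(-114 + 494\right) y{\left(10,5 \right)} = \left(-114 + 494\right) \left(5 - 40 - 4 \cdot 5^{2} + 4 \cdot 5 \cdot 10\right) = 380 \left(5 - 40 - 100 + 200\right) = 380 \cdot 65 = 24700$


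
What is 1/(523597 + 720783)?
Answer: 1/1244380 ≈ 8.0361e-7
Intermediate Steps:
1/(523597 + 720783) = 1/1244380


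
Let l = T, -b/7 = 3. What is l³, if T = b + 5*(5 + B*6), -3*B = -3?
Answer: 39304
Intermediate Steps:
B = 1 (B = -⅓*(-3) = 1)
b = -21 (b = -7*3 = -21)
T = 34 (T = -21 + 5*(5 + 1*6) = -21 + 5*(5 + 6) = -21 + 5*11 = -21 + 55 = 34)
l = 34
l³ = 34³ = 39304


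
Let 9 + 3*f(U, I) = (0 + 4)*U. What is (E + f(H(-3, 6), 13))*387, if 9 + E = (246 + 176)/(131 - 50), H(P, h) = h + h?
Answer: 32078/9 ≈ 3564.2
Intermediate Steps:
H(P, h) = 2*h
f(U, I) = -3 + 4*U/3 (f(U, I) = -3 + ((0 + 4)*U)/3 = -3 + (4*U)/3 = -3 + 4*U/3)
E = -307/81 (E = -9 + (246 + 176)/(131 - 50) = -9 + 422/81 = -307/81 ≈ -3.7901)
(E + f(H(-3, 6), 13))*387 = (-307/81 + (-3 + 4*(2*6)/3))*387 = (-307/81 + (-3 + (4/3)*12))*387 = (-307/81 + (-3 + 16))*387 = (-307/81 + 13)*387 = (746/81)*387 = 32078/9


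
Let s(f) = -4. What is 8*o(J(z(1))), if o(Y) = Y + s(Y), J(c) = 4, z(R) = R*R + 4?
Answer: 0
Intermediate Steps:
z(R) = 4 + R² (z(R) = R² + 4 = 4 + R²)
o(Y) = -4 + Y (o(Y) = Y - 4 = -4 + Y)
8*o(J(z(1))) = 8*(-4 + 4) = 8*0 = 0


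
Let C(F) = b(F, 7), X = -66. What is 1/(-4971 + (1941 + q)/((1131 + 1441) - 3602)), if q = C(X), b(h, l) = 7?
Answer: -515/2561039 ≈ -0.00020109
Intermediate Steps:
C(F) = 7
q = 7
1/(-4971 + (1941 + q)/((1131 + 1441) - 3602)) = 1/(-4971 + (1941 + 7)/((1131 + 1441) - 3602)) = 1/(-4971 + 1948/(2572 - 3602)) = 1/(-4971 + 1948/(-1030)) = 1/(-4971 + 1948*(-1/1030)) = 1/(-4971 - 974/515) = 1/(-2561039/515) = -515/2561039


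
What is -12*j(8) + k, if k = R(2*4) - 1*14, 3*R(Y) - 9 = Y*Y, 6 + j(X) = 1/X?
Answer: 485/6 ≈ 80.833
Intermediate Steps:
j(X) = -6 + 1/X
R(Y) = 3 + Y**2/3 (R(Y) = 3 + (Y*Y)/3 = 3 + Y**2/3)
k = 31/3 (k = (3 + (2*4)**2/3) - 1*14 = (3 + (1/3)*8**2) - 14 = (3 + (1/3)*64) - 14 = (3 + 64/3) - 14 = 73/3 - 14 = 31/3 ≈ 10.333)
-12*j(8) + k = -12*(-6 + 1/8) + 31/3 = -12*(-47/8) + 31/3 = 141/2 + 31/3 = 485/6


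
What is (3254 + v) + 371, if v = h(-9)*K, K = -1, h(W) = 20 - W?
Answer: 3596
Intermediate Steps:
v = -29 (v = (20 - 1*(-9))*(-1) = (20 + 9)*(-1) = 29*(-1) = -29)
(3254 + v) + 371 = (3254 - 29) + 371 = 3225 + 371 = 3596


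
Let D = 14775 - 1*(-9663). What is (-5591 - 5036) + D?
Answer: 13811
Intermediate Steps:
D = 24438 (D = 14775 + 9663 = 24438)
(-5591 - 5036) + D = (-5591 - 5036) + 24438 = -10627 + 24438 = 13811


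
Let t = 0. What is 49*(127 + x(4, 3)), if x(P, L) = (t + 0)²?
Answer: 6223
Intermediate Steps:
x(P, L) = 0 (x(P, L) = (0 + 0)² = 0² = 0)
49*(127 + x(4, 3)) = 49*(127 + 0) = 49*127 = 6223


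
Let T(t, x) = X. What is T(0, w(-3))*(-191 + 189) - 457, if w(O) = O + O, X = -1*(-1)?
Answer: -459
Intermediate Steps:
X = 1
w(O) = 2*O
T(t, x) = 1
T(0, w(-3))*(-191 + 189) - 457 = 1*(-191 + 189) - 457 = 1*(-2) - 457 = -2 - 457 = -459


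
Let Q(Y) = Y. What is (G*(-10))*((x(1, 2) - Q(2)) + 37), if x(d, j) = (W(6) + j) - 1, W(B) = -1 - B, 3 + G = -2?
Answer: 1450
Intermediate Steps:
G = -5 (G = -3 - 2 = -5)
x(d, j) = -8 + j (x(d, j) = ((-1 - 1*6) + j) - 1 = ((-1 - 6) + j) - 1 = (-7 + j) - 1 = -8 + j)
(G*(-10))*((x(1, 2) - Q(2)) + 37) = (-5*(-10))*(((-8 + 2) - 1*2) + 37) = 50*((-6 - 2) + 37) = 50*(-8 + 37) = 50*29 = 1450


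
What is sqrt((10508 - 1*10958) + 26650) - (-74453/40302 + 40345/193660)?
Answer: 1279258379/780488532 + 10*sqrt(262) ≈ 163.50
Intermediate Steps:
sqrt((10508 - 1*10958) + 26650) - (-74453/40302 + 40345/193660) = sqrt((10508 - 10958) + 26650) - (-74453*1/40302 + 40345*(1/193660)) = sqrt(-450 + 26650) - (-74453/40302 + 8069/38732) = sqrt(26200) - 1*(-1279258379/780488532) = 10*sqrt(262) + 1279258379/780488532 = 1279258379/780488532 + 10*sqrt(262)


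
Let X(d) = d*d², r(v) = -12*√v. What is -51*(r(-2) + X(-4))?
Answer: 3264 + 612*I*√2 ≈ 3264.0 + 865.5*I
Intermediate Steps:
X(d) = d³
-51*(r(-2) + X(-4)) = -51*(-12*I*√2 + (-4)³) = -51*(-12*I*√2 - 64) = -51*(-64 - 12*I*√2) = 3264 + 612*I*√2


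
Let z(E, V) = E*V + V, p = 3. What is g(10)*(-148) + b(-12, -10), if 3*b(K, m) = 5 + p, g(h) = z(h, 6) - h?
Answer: -24856/3 ≈ -8285.3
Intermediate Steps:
z(E, V) = V + E*V
g(h) = 6 + 5*h (g(h) = 6*(1 + h) - h = (6 + 6*h) - h = 6 + 5*h)
b(K, m) = 8/3 (b(K, m) = (5 + 3)/3 = (⅓)*8 = 8/3)
g(10)*(-148) + b(-12, -10) = (6 + 5*10)*(-148) + 8/3 = (6 + 50)*(-148) + 8/3 = 56*(-148) + 8/3 = -8288 + 8/3 = -24856/3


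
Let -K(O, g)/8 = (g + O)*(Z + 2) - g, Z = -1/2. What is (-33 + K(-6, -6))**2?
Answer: 3969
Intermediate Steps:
Z = -1/2 (Z = -1*1/2 = -1/2 ≈ -0.50000)
K(O, g) = -12*O - 4*g (K(O, g) = -8*((g + O)*(-1/2 + 2) - g) = -8*((O + g)*(3/2) - g) = -8*((3*O/2 + 3*g/2) - g) = -8*(g/2 + 3*O/2) = -12*O - 4*g)
(-33 + K(-6, -6))**2 = (-33 + (-12*(-6) - 4*(-6)))**2 = (-33 + (72 + 24))**2 = (-33 + 96)**2 = 63**2 = 3969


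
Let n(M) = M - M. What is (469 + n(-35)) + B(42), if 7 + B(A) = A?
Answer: 504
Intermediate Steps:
B(A) = -7 + A
n(M) = 0
(469 + n(-35)) + B(42) = (469 + 0) + (-7 + 42) = 469 + 35 = 504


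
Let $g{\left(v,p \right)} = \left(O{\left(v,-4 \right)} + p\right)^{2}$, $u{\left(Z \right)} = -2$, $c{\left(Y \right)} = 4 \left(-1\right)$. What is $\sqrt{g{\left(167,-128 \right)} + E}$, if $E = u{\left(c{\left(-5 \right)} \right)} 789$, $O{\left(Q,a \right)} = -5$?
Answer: $\sqrt{16111} \approx 126.93$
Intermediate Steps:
$c{\left(Y \right)} = -4$
$g{\left(v,p \right)} = \left(-5 + p\right)^{2}$
$E = -1578$ ($E = \left(-2\right) 789 = -1578$)
$\sqrt{g{\left(167,-128 \right)} + E} = \sqrt{\left(-5 - 128\right)^{2} - 1578} = \sqrt{\left(-133\right)^{2} - 1578} = \sqrt{17689 - 1578} = \sqrt{16111}$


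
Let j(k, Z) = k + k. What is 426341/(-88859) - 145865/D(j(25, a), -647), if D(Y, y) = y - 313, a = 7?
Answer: 2510426135/17060928 ≈ 147.14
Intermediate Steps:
j(k, Z) = 2*k
D(Y, y) = -313 + y
426341/(-88859) - 145865/D(j(25, a), -647) = 426341/(-88859) - 145865/(-313 - 647) = 426341*(-1/88859) - 145865/(-960) = -426341/88859 - 145865*(-1/960) = -426341/88859 + 29173/192 = 2510426135/17060928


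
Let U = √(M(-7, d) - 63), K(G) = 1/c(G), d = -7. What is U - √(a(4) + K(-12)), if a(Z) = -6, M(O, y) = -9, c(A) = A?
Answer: I*(-√219 + 36*√2)/6 ≈ 6.0188*I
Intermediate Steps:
K(G) = 1/G
U = 6*I*√2 (U = √(-9 - 63) = √(-72) = 6*I*√2 ≈ 8.4853*I)
U - √(a(4) + K(-12)) = 6*I*√2 - √(-6 + 1/(-12)) = 6*I*√2 - √(-6 - 1/12) = 6*I*√2 - √(-73/12) = 6*I*√2 - I*√219/6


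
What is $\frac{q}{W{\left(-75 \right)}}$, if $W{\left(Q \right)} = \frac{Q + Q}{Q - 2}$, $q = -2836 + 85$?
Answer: $- \frac{70609}{50} \approx -1412.2$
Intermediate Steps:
$q = -2751$
$W{\left(Q \right)} = \frac{2 Q}{-2 + Q}$
$\frac{q}{W{\left(-75 \right)}} = - \frac{2751}{2 \left(-75\right) \frac{1}{-2 - 75}} = - \frac{2751}{2 \left(-75\right) \frac{1}{-77}} = - \frac{2751}{2 \left(-75\right) \left(- \frac{1}{77}\right)} = - \frac{2751}{\frac{150}{77}} = \left(-2751\right) \frac{77}{150} = - \frac{70609}{50}$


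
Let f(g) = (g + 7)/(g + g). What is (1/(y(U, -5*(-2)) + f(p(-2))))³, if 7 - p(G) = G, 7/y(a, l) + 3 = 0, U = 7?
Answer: -729/2197 ≈ -0.33182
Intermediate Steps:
y(a, l) = -7/3 (y(a, l) = 7/(-3 + 0) = 7/(-3) = 7*(-⅓) = -7/3)
p(G) = 7 - G
f(g) = (7 + g)/(2*g) (f(g) = (7 + g)/((2*g)) = (7 + g)*(1/(2*g)) = (7 + g)/(2*g))
(1/(y(U, -5*(-2)) + f(p(-2))))³ = (1/(-7/3 + (7 + (7 - 1*(-2)))/(2*(7 - 1*(-2)))))³ = (1/(-7/3 + (7 + (7 + 2))/(2*(7 + 2))))³ = (1/(-7/3 + (½)*(7 + 9)/9))³ = (1/(-7/3 + (½)*(⅑)*16))³ = (1/(-7/3 + 8/9))³ = (1/(-13/9))³ = (-9/13)³ = -729/2197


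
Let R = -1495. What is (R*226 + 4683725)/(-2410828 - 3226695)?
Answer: -4345855/5637523 ≈ -0.77088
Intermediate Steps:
(R*226 + 4683725)/(-2410828 - 3226695) = (-1495*226 + 4683725)/(-2410828 - 3226695) = (-337870 + 4683725)/(-5637523) = 4345855*(-1/5637523) = -4345855/5637523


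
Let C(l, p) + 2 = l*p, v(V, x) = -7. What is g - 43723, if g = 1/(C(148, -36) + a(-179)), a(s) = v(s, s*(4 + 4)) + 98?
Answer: -229064798/5239 ≈ -43723.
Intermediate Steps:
C(l, p) = -2 + l*p
a(s) = 91 (a(s) = -7 + 98 = 91)
g = -1/5239 (g = 1/((-2 + 148*(-36)) + 91) = 1/((-2 - 5328) + 91) = 1/(-5330 + 91) = 1/(-5239) = -1/5239 ≈ -0.00019088)
g - 43723 = -1/5239 - 43723 = -229064798/5239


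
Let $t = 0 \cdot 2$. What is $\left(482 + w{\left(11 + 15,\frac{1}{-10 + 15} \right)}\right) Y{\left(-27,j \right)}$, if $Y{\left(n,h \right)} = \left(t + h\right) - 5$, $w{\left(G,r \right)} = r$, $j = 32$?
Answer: $\frac{65097}{5} \approx 13019.0$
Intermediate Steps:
$t = 0$
$Y{\left(n,h \right)} = -5 + h$ ($Y{\left(n,h \right)} = \left(0 + h\right) - 5 = h - 5 = -5 + h$)
$\left(482 + w{\left(11 + 15,\frac{1}{-10 + 15} \right)}\right) Y{\left(-27,j \right)} = \left(482 + \frac{1}{-10 + 15}\right) \left(-5 + 32\right) = \left(482 + \frac{1}{5}\right) 27 = \frac{2411}{5} \cdot 27 = \frac{65097}{5}$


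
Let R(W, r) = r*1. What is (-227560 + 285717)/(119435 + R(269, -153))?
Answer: 58157/119282 ≈ 0.48756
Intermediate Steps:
R(W, r) = r
(-227560 + 285717)/(119435 + R(269, -153)) = (-227560 + 285717)/(119435 - 153) = 58157/119282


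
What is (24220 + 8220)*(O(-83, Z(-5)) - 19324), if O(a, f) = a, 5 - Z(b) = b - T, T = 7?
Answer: -629563080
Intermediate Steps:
Z(b) = 12 - b (Z(b) = 5 - (b - 1*7) = 5 - (b - 7) = 5 - (-7 + b) = 5 + (7 - b) = 12 - b)
(24220 + 8220)*(O(-83, Z(-5)) - 19324) = (24220 + 8220)*(-83 - 19324) = 32440*(-19407) = -629563080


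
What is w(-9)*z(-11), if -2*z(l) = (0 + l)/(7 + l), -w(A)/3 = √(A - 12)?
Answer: 33*I*√21/8 ≈ 18.903*I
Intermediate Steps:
w(A) = -3*√(-12 + A) (w(A) = -3*√(A - 12) = -3*√(-12 + A))
z(l) = -l/(2*(7 + l)) (z(l) = -(0 + l)/(2*(7 + l)) = -l/(2*(7 + l)))
w(-9)*z(-11) = (-3*√(-12 - 9))*(-1*(-11)/(14 + 2*(-11))) = (-3*I*√21)*(-1*(-11)/(14 - 22)) = (-3*I*√21)*(-1*(-11)/(-8)) = (-3*I*√21)*(-1*(-11)*(-⅛)) = -3*I*√21*(-11/8) = 33*I*√21/8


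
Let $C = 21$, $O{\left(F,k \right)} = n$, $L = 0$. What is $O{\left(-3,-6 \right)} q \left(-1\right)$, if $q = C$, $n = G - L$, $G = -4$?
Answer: $84$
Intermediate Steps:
$n = -4$ ($n = -4 - 0 = -4 + 0 = -4$)
$O{\left(F,k \right)} = -4$
$q = 21$
$O{\left(-3,-6 \right)} q \left(-1\right) = \left(-4\right) 21 \left(-1\right) = \left(-84\right) \left(-1\right) = 84$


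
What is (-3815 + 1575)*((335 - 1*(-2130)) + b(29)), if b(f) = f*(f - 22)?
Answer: -5976320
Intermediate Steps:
b(f) = f*(-22 + f)
(-3815 + 1575)*((335 - 1*(-2130)) + b(29)) = (-3815 + 1575)*((335 - 1*(-2130)) + 29*(-22 + 29)) = -2240*((335 + 2130) + 29*7) = -2240*(2465 + 203) = -2240*2668 = -5976320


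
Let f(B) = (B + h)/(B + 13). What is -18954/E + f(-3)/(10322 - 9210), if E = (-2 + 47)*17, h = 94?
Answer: -4682197/189040 ≈ -24.768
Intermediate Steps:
f(B) = (94 + B)/(13 + B) (f(B) = (B + 94)/(B + 13) = (94 + B)/(13 + B))
E = 765 (E = 45*17 = 765)
-18954/E + f(-3)/(10322 - 9210) = -18954/765 + ((94 - 3)/(13 - 3))/(10322 - 9210) = -18954*1/765 + (91/10)/1112 = -2106/85 + ((⅒)*91)*(1/1112) = -2106/85 + (91/10)*(1/1112) = -2106/85 + 91/11120 = -4682197/189040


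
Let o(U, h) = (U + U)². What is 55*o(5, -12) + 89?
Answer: 5589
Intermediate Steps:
o(U, h) = 4*U² (o(U, h) = (2*U)² = 4*U²)
55*o(5, -12) + 89 = 55*(4*5²) + 89 = 55*(4*25) + 89 = 55*100 + 89 = 5500 + 89 = 5589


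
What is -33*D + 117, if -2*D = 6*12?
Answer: 1305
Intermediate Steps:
D = -36 (D = -3*12 = -½*72 = -36)
-33*D + 117 = -33*(-36) + 117 = 1188 + 117 = 1305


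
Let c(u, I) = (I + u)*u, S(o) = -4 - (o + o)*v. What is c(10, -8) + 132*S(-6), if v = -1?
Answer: -2092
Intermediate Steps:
S(o) = -4 + 2*o (S(o) = -4 - (o + o)*(-1) = -4 - 2*o*(-1) = -4 - (-2)*o = -4 + 2*o)
c(u, I) = u*(I + u)
c(10, -8) + 132*S(-6) = 10*(-8 + 10) + 132*(-4 + 2*(-6)) = 10*2 + 132*(-4 - 12) = 20 + 132*(-16) = 20 - 2112 = -2092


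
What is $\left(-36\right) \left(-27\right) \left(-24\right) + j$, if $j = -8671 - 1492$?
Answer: $-33491$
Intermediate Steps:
$j = -10163$
$\left(-36\right) \left(-27\right) \left(-24\right) + j = \left(-36\right) \left(-27\right) \left(-24\right) - 10163 = 972 \left(-24\right) - 10163 = -23328 - 10163 = -33491$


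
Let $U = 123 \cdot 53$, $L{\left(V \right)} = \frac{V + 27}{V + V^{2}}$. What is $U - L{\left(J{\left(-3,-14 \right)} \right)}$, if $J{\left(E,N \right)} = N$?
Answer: $\frac{91265}{14} \approx 6518.9$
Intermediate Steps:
$L{\left(V \right)} = \frac{27 + V}{V + V^{2}}$
$U = 6519$
$U - L{\left(J{\left(-3,-14 \right)} \right)} = 6519 - \frac{27 - 14}{\left(-14\right) \left(1 - 14\right)} = 6519 - \left(- \frac{1}{14}\right) \frac{1}{-13} \cdot 13 = 6519 - \left(- \frac{1}{14}\right) \left(- \frac{1}{13}\right) 13 = 6519 - \frac{1}{14} = \frac{91265}{14}$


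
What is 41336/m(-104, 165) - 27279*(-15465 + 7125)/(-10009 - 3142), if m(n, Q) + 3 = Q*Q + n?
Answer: -3084493709872/178314409 ≈ -17298.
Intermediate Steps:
m(n, Q) = -3 + n + Q² (m(n, Q) = -3 + (Q*Q + n) = -3 + (Q² + n) = -3 + (n + Q²) = -3 + n + Q²)
41336/m(-104, 165) - 27279*(-15465 + 7125)/(-10009 - 3142) = 41336/(-3 - 104 + 165²) - 27279*(-15465 + 7125)/(-10009 - 3142) = 41336/(-3 - 104 + 27225) - 27279/((-13151/(-8340))) = 41336/27118 - 27279/((-13151*(-1/8340))) = 41336*(1/27118) - 27279/13151/8340 = 20668/13559 - 27279*8340/13151 = 20668/13559 - 227506860/13151 = -3084493709872/178314409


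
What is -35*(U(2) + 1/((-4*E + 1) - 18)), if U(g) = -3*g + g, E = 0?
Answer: 2415/17 ≈ 142.06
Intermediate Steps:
U(g) = -2*g
-35*(U(2) + 1/((-4*E + 1) - 18)) = -35*(-2*2 + 1/((-4*0 + 1) - 18)) = -35*(-4 + 1/((0 + 1) - 18)) = -35*(-4 + 1/(1 - 18)) = -35*(-4 + 1/(-17)) = -35*(-4 - 1/17) = -35*(-69/17) = 2415/17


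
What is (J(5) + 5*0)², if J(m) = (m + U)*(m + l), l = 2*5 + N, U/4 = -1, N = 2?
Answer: 289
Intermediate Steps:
U = -4 (U = 4*(-1) = -4)
l = 12 (l = 2*5 + 2 = 10 + 2 = 12)
J(m) = (-4 + m)*(12 + m) (J(m) = (m - 4)*(m + 12) = (-4 + m)*(12 + m))
(J(5) + 5*0)² = ((-48 + 5² + 8*5) + 5*0)² = ((-48 + 25 + 40) + 0)² = (17 + 0)² = 17² = 289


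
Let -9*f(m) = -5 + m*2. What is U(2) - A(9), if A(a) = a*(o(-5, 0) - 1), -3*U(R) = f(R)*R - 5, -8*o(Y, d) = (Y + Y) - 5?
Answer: -1357/216 ≈ -6.2824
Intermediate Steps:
o(Y, d) = 5/8 - Y/4 (o(Y, d) = -((Y + Y) - 5)/8 = -(2*Y - 5)/8 = -(-5 + 2*Y)/8 = 5/8 - Y/4)
f(m) = 5/9 - 2*m/9 (f(m) = -(-5 + m*2)/9 = -(-5 + 2*m)/9 = 5/9 - 2*m/9)
U(R) = 5/3 - R*(5/9 - 2*R/9)/3 (U(R) = -((5/9 - 2*R/9)*R - 5)/3 = -(R*(5/9 - 2*R/9) - 5)/3 = -(-5 + R*(5/9 - 2*R/9))/3 = 5/3 - R*(5/9 - 2*R/9)/3)
A(a) = 7*a/8 (A(a) = a*((5/8 - ¼*(-5)) - 1) = a*((5/8 + 5/4) - 1) = a*(15/8 - 1) = a*(7/8) = 7*a/8)
U(2) - A(9) = (5/3 + (1/27)*2*(-5 + 2*2)) - 7*9/8 = (5/3 + (1/27)*2*(-5 + 4)) - 1*63/8 = (5/3 + (1/27)*2*(-1)) - 63/8 = (5/3 - 2/27) - 63/8 = 43/27 - 63/8 = -1357/216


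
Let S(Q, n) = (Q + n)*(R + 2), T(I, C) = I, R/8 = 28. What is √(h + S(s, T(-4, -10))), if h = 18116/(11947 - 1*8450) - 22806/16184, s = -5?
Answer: 19*I*√79503613085/118898 ≈ 45.058*I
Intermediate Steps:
R = 224 (R = 8*28 = 224)
S(Q, n) = 226*Q + 226*n (S(Q, n) = (Q + n)*(224 + 2) = (Q + n)*226 = 226*Q + 226*n)
h = 15245483/4042532 (h = 18116/(11947 - 8450) - 22806*1/16184 = 18116/3497 - 1629/1156 = 15245483/4042532 ≈ 3.7713)
√(h + S(s, T(-4, -10))) = √(15245483/4042532 + (226*(-5) + 226*(-4))) = √(15245483/4042532 + (-1130 - 904)) = √(15245483/4042532 - 2034) = √(-8207264605/4042532) = 19*I*√79503613085/118898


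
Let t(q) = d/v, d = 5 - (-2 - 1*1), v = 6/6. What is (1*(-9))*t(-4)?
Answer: -72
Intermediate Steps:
v = 1 (v = 6*(⅙) = 1)
d = 8 (d = 5 - (-2 - 1) = 5 - 1*(-3) = 5 + 3 = 8)
t(q) = 8 (t(q) = 8/1 = 8*1 = 8)
(1*(-9))*t(-4) = (1*(-9))*8 = -9*8 = -72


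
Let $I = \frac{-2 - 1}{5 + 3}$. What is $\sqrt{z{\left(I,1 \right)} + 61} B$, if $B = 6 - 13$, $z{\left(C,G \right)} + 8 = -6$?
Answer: $- 7 \sqrt{47} \approx -47.99$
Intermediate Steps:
$I = - \frac{3}{8} \approx -0.375$
$z{\left(C,G \right)} = -14$ ($z{\left(C,G \right)} = -8 - 6 = -14$)
$B = -7$
$\sqrt{z{\left(I,1 \right)} + 61} B = \sqrt{-14 + 61} \left(-7\right) = \sqrt{47} \left(-7\right) = - 7 \sqrt{47}$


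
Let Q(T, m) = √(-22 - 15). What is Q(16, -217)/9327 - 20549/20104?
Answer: -20549/20104 + I*√37/9327 ≈ -1.0221 + 0.00065217*I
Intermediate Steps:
Q(T, m) = I*√37 (Q(T, m) = √(-37) = I*√37)
Q(16, -217)/9327 - 20549/20104 = (I*√37)/9327 - 20549/20104 = (I*√37)*(1/9327) - 20549*1/20104 = I*√37/9327 - 20549/20104 = -20549/20104 + I*√37/9327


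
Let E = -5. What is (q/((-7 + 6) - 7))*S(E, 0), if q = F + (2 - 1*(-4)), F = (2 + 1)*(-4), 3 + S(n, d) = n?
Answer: -6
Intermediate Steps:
S(n, d) = -3 + n
F = -12 (F = 3*(-4) = -12)
q = -6 (q = -12 + (2 - 1*(-4)) = -12 + (2 + 4) = -12 + 6 = -6)
(q/((-7 + 6) - 7))*S(E, 0) = (-6/((-7 + 6) - 7))*(-3 - 5) = (-6/(-1 - 7))*(-8) = (-6/(-8))*(-8) = -1/8*(-6)*(-8) = (3/4)*(-8) = -6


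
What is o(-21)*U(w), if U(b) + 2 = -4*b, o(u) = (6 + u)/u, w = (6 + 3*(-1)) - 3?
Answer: -10/7 ≈ -1.4286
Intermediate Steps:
w = 0 (w = (6 - 3) - 3 = 3 - 3 = 0)
o(u) = (6 + u)/u
U(b) = -2 - 4*b
o(-21)*U(w) = ((6 - 21)/(-21))*(-2 - 4*0) = (-1/21*(-15))*(-2 + 0) = (5/7)*(-2) = -10/7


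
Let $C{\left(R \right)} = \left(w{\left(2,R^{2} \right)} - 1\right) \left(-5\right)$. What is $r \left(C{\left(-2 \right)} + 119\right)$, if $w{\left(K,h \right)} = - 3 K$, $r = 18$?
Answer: $2772$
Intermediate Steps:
$C{\left(R \right)} = 35$ ($C{\left(R \right)} = \left(\left(-3\right) 2 - 1\right) \left(-5\right) = \left(-6 - 1\right) \left(-5\right) = \left(-7\right) \left(-5\right) = 35$)
$r \left(C{\left(-2 \right)} + 119\right) = 18 \left(35 + 119\right) = 18 \cdot 154 = 2772$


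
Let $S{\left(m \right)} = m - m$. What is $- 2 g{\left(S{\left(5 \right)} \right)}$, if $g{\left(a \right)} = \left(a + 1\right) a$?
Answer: $0$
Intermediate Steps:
$S{\left(m \right)} = 0$
$g{\left(a \right)} = a \left(1 + a\right)$ ($g{\left(a \right)} = \left(1 + a\right) a = a \left(1 + a\right)$)
$- 2 g{\left(S{\left(5 \right)} \right)} = - 2 \cdot 0 \left(1 + 0\right) = - 2 \cdot 0 \cdot 1 = \left(-2\right) 0 = 0$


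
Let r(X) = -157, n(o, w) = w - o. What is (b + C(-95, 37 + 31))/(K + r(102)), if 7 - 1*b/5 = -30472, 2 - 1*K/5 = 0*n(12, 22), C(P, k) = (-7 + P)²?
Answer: -23257/21 ≈ -1107.5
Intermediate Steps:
K = 10 (K = 10 - 0*(22 - 1*12) = 10 - 0*(22 - 12) = 10 - 0*10 = 10 - 5*0 = 10 + 0 = 10)
b = 152395 (b = 35 - 5*(-30472) = 35 + 152360 = 152395)
(b + C(-95, 37 + 31))/(K + r(102)) = (152395 + (-7 - 95)²)/(10 - 157) = (152395 + (-102)²)/(-147) = (152395 + 10404)*(-1/147) = 162799*(-1/147) = -23257/21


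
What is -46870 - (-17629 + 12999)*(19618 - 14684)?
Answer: 22797550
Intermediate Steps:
-46870 - (-17629 + 12999)*(19618 - 14684) = -46870 - (-4630)*4934 = -46870 - 1*(-22844420) = -46870 + 22844420 = 22797550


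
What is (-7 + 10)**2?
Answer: 9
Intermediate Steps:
(-7 + 10)**2 = 3**2 = 9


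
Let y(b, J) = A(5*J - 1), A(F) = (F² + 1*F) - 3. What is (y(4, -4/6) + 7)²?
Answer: 27556/81 ≈ 340.20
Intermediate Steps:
A(F) = -3 + F + F² (A(F) = (F² + F) - 3 = (F + F²) - 3 = -3 + F + F²)
y(b, J) = -4 + (-1 + 5*J)² + 5*J (y(b, J) = -3 + (5*J - 1) + (5*J - 1)² = -3 + (-1 + 5*J) + (-1 + 5*J)² = -4 + (-1 + 5*J)² + 5*J)
(y(4, -4/6) + 7)² = ((-3 - (-20)/6 + 25*(-4/6)²) + 7)² = ((-3 - (-20)/6 + 25*(-4*⅙)²) + 7)² = ((-3 - 5*(-⅔) + 25*(-⅔)²) + 7)² = ((-3 + 10/3 + 25*(4/9)) + 7)² = ((-3 + 10/3 + 100/9) + 7)² = (103/9 + 7)² = (166/9)² = 27556/81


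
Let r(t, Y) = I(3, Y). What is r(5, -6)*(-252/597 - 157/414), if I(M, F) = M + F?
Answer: 66019/27462 ≈ 2.4040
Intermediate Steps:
I(M, F) = F + M
r(t, Y) = 3 + Y (r(t, Y) = Y + 3 = 3 + Y)
r(5, -6)*(-252/597 - 157/414) = (3 - 6)*(-252/597 - 157/414) = -3*(-252*1/597 - 157*1/414) = -3*(-84/199 - 157/414) = -3*(-66019/82386) = 66019/27462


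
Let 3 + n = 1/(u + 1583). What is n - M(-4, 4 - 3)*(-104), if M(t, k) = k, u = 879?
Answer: 248663/2462 ≈ 101.00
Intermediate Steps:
n = -7385/2462 (n = -3 + 1/(879 + 1583) = -3 + 1/2462 = -7385/2462 ≈ -2.9996)
n - M(-4, 4 - 3)*(-104) = -7385/2462 - (4 - 3)*(-104) = -7385/2462 - (-104) = -7385/2462 - 1*(-104) = -7385/2462 + 104 = 248663/2462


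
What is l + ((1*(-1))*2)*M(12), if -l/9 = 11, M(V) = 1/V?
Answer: -595/6 ≈ -99.167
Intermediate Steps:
l = -99 (l = -9*11 = -99)
l + ((1*(-1))*2)*M(12) = -99 + ((1*(-1))*2)/12 = -99 - 1*2*(1/12) = -99 - 2*1/12 = -99 - 1/6 = -595/6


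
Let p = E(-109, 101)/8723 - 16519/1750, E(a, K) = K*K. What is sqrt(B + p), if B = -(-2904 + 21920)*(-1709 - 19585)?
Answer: sqrt(3774368015033048362930)/3053050 ≈ 20123.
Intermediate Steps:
E(a, K) = K**2
B = 404926704 (B = -19016*(-21294) = -1*(-404926704) = 404926704)
p = -126243487/15265250 (p = 101**2/8723 - 16519/1750 = 10201*(1/8723) - 16519*1/1750 = 10201/8723 - 16519/1750 = -126243487/15265250 ≈ -8.2700)
sqrt(B + p) = sqrt(404926704 - 126243487/15265250) = sqrt(6181307241992513/15265250) = sqrt(3774368015033048362930)/3053050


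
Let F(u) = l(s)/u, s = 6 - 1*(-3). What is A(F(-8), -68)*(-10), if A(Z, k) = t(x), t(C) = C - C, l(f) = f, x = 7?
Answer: 0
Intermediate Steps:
s = 9 (s = 6 + 3 = 9)
F(u) = 9/u
t(C) = 0
A(Z, k) = 0
A(F(-8), -68)*(-10) = 0*(-10) = 0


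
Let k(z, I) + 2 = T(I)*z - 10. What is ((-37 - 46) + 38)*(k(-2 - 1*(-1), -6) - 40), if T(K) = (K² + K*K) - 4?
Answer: 5400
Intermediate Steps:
T(K) = -4 + 2*K² (T(K) = (K² + K²) - 4 = 2*K² - 4 = -4 + 2*K²)
k(z, I) = -12 + z*(-4 + 2*I²) (k(z, I) = -2 + ((-4 + 2*I²)*z - 10) = -2 + (z*(-4 + 2*I²) - 10) = -2 + (-10 + z*(-4 + 2*I²)) = -12 + z*(-4 + 2*I²))
((-37 - 46) + 38)*(k(-2 - 1*(-1), -6) - 40) = ((-37 - 46) + 38)*((-12 + 2*(-2 - 1*(-1))*(-2 + (-6)²)) - 40) = (-83 + 38)*((-12 + 2*(-2 + 1)*(-2 + 36)) - 40) = -45*((-12 + 2*(-1)*34) - 40) = -45*((-12 - 68) - 40) = -45*(-80 - 40) = -45*(-120) = 5400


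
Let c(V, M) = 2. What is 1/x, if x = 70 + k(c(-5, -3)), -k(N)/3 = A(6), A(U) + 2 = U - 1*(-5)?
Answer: 1/43 ≈ 0.023256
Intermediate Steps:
A(U) = 3 + U (A(U) = -2 + (U - 1*(-5)) = -2 + (U + 5) = -2 + (5 + U) = 3 + U)
k(N) = -27 (k(N) = -3*(3 + 6) = -3*9 = -27)
x = 43 (x = 70 - 27 = 43)
1/x = 1/43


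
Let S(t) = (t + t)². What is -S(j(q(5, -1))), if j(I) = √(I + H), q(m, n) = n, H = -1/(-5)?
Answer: 16/5 ≈ 3.2000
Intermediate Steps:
H = ⅕ (H = -1*(-⅕) = ⅕ ≈ 0.20000)
j(I) = √(⅕ + I) (j(I) = √(I + ⅕) = √(⅕ + I))
S(t) = 4*t² (S(t) = (2*t)² = 4*t²)
-S(j(q(5, -1))) = -4*(√(5 + 25*(-1))/5)² = -4*(√(5 - 25)/5)² = -4*(√(-20)/5)² = -4*((2*I*√5)/5)² = -4*(2*I*√5/5)² = -4*(-4)/5 = -1*(-16/5) = 16/5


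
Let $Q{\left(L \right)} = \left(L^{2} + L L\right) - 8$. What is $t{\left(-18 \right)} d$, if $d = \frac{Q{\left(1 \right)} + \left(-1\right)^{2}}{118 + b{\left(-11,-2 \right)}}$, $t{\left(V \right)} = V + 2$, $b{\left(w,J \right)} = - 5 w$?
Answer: $\frac{80}{173} \approx 0.46243$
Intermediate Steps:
$Q{\left(L \right)} = -8 + 2 L^{2}$ ($Q{\left(L \right)} = \left(L^{2} + L^{2}\right) - 8 = 2 L^{2} - 8 = -8 + 2 L^{2}$)
$t{\left(V \right)} = 2 + V$
$d = - \frac{5}{173}$ ($d = \frac{\left(-8 + 2 \cdot 1^{2}\right) + \left(-1\right)^{2}}{118 - -55} = \frac{\left(-8 + 2 \cdot 1\right) + 1}{118 + 55} = \frac{\left(-8 + 2\right) + 1}{173} = \left(-6 + 1\right) \frac{1}{173} = \left(-5\right) \frac{1}{173} = - \frac{5}{173} \approx -0.028902$)
$t{\left(-18 \right)} d = \left(2 - 18\right) \left(- \frac{5}{173}\right) = \left(-16\right) \left(- \frac{5}{173}\right) = \frac{80}{173}$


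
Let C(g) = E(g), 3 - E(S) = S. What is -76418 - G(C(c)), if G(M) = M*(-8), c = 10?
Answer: -76474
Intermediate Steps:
E(S) = 3 - S
C(g) = 3 - g
G(M) = -8*M
-76418 - G(C(c)) = -76418 - (-8)*(3 - 1*10) = -76418 - (-8)*(3 - 10) = -76418 - (-8)*(-7) = -76418 - 1*56 = -76418 - 56 = -76474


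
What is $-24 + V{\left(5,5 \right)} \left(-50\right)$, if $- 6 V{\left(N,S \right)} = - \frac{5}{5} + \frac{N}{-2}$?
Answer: $- \frac{319}{6} \approx -53.167$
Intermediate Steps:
$V{\left(N,S \right)} = \frac{1}{6} + \frac{N}{12}$ ($V{\left(N,S \right)} = - \frac{- \frac{5}{5} + \frac{N}{-2}}{6} = - \frac{\left(-5\right) \frac{1}{5} + N \left(- \frac{1}{2}\right)}{6} = - \frac{-1 - \frac{N}{2}}{6} = \frac{1}{6} + \frac{N}{12}$)
$-24 + V{\left(5,5 \right)} \left(-50\right) = -24 + \left(\frac{1}{6} + \frac{1}{12} \cdot 5\right) \left(-50\right) = -24 + \left(\frac{1}{6} + \frac{5}{12}\right) \left(-50\right) = -24 + \frac{7}{12} \left(-50\right) = -24 - \frac{175}{6} = - \frac{319}{6}$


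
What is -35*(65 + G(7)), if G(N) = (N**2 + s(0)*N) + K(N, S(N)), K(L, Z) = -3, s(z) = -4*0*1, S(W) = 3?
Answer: -3885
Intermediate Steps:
s(z) = 0 (s(z) = 0*1 = 0)
G(N) = -3 + N**2 (G(N) = (N**2 + 0*N) - 3 = (N**2 + 0) - 3 = N**2 - 3 = -3 + N**2)
-35*(65 + G(7)) = -35*(65 + (-3 + 7**2)) = -35*(65 + (-3 + 49)) = -35*(65 + 46) = -35*111 = -3885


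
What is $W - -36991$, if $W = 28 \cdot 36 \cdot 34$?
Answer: $71263$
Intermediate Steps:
$W = 34272$ ($W = 1008 \cdot 34 = 34272$)
$W - -36991 = 34272 - -36991 = 34272 + 36991 = 71263$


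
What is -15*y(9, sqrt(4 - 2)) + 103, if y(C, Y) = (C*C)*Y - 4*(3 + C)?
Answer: 823 - 1215*sqrt(2) ≈ -895.27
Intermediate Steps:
y(C, Y) = -12 - 4*C + Y*C**2 (y(C, Y) = C**2*Y + (-12 - 4*C) = Y*C**2 + (-12 - 4*C) = -12 - 4*C + Y*C**2)
-15*y(9, sqrt(4 - 2)) + 103 = -15*(-12 - 4*9 + sqrt(4 - 2)*9**2) + 103 = -15*(-12 - 36 + sqrt(2)*81) + 103 = -15*(-12 - 36 + 81*sqrt(2)) + 103 = -15*(-48 + 81*sqrt(2)) + 103 = (720 - 1215*sqrt(2)) + 103 = 823 - 1215*sqrt(2)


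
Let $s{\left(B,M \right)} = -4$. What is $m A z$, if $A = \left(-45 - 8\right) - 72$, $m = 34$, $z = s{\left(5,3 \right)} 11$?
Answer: $187000$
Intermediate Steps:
$z = -44$ ($z = \left(-4\right) 11 = -44$)
$A = -125$ ($A = -53 - 72 = -125$)
$m A z = 34 \left(-125\right) \left(-44\right) = \left(-4250\right) \left(-44\right) = 187000$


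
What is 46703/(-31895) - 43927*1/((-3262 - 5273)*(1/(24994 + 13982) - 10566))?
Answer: -10947359083599241/7473821905625825 ≈ -1.4648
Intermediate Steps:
46703/(-31895) - 43927*1/((-3262 - 5273)*(1/(24994 + 13982) - 10566)) = 46703*(-1/31895) - 43927*(-1/(8535*(1/38976 - 10566))) = -46703/31895 - 43927*(-1/(8535*(1/38976 - 10566))) = -46703/31895 - 43927/((-411820415/38976*(-8535))) = -46703/31895 - 43927/1171629080675/12992 = -46703/31895 - 43927*12992/1171629080675 = -46703/31895 - 570699584/1171629080675 = -10947359083599241/7473821905625825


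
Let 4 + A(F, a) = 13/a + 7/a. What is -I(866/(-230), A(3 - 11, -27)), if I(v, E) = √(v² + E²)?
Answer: -√353357881/3105 ≈ -6.0540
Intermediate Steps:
A(F, a) = -4 + 20/a (A(F, a) = -4 + (13/a + 7/a) = -4 + 20/a)
I(v, E) = √(E² + v²)
-I(866/(-230), A(3 - 11, -27)) = -√((-4 + 20/(-27))² + (866/(-230))²) = -√((-4 + 20*(-1/27))² + (866*(-1/230))²) = -√((-4 - 20/27)² + (-433/115)²) = -√((-128/27)² + 187489/13225) = -√(16384/729 + 187489/13225) = -√(353357881/9641025) = -√353357881/3105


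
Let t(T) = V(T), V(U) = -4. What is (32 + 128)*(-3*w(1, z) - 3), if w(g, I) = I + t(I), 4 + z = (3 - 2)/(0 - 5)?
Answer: 3456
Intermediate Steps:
t(T) = -4
z = -21/5 (z = -4 + (3 - 2)/(0 - 5) = -4 + 1/(-5) = -4 + 1*(-⅕) = -4 - ⅕ = -21/5 ≈ -4.2000)
w(g, I) = -4 + I (w(g, I) = I - 4 = -4 + I)
(32 + 128)*(-3*w(1, z) - 3) = (32 + 128)*(-3*(-4 - 21/5) - 3) = 160*(-3*(-41/5) - 3) = 160*(123/5 - 3) = 160*(108/5) = 3456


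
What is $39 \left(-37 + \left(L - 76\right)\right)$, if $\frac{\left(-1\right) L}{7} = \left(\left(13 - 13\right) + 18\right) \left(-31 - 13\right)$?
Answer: $211809$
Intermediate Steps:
$L = 5544$ ($L = - 7 \left(\left(13 - 13\right) + 18\right) \left(-31 - 13\right) = - 7 \left(0 + 18\right) \left(-44\right) = - 7 \cdot 18 \left(-44\right) = \left(-7\right) \left(-792\right) = 5544$)
$39 \left(-37 + \left(L - 76\right)\right) = 39 \left(-37 + \left(5544 - 76\right)\right) = 39 \left(-37 + 5468\right) = 39 \cdot 5431 = 211809$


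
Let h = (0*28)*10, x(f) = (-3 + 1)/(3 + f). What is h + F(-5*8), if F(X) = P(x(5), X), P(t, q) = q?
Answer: -40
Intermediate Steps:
x(f) = -2/(3 + f)
F(X) = X
h = 0 (h = 0*10 = 0)
h + F(-5*8) = 0 - 5*8 = 0 - 40 = -40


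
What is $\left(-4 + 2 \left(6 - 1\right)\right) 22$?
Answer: $132$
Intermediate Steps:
$\left(-4 + 2 \left(6 - 1\right)\right) 22 = \left(-4 + 2 \cdot 5\right) 22 = \left(-4 + 10\right) 22 = 6 \cdot 22 = 132$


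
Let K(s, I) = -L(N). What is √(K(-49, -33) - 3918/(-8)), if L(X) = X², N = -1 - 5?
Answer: 11*√15/2 ≈ 21.301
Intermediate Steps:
N = -6
K(s, I) = -36 (K(s, I) = -1*(-6)² = -1*36 = -36)
√(K(-49, -33) - 3918/(-8)) = √(-36 - 3918/(-8)) = √(-36 - 3918*(-⅛)) = √(-36 + 1959/4) = √(1815/4) = 11*√15/2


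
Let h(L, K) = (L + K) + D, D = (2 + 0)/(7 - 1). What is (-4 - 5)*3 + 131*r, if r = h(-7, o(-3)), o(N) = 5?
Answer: -736/3 ≈ -245.33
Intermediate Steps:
D = ⅓ (D = 2/6 = 2*(⅙) = ⅓ ≈ 0.33333)
h(L, K) = ⅓ + K + L (h(L, K) = (L + K) + ⅓ = (K + L) + ⅓ = ⅓ + K + L)
r = -5/3 (r = ⅓ + 5 - 7 = -5/3 ≈ -1.6667)
(-4 - 5)*3 + 131*r = (-4 - 5)*3 + 131*(-5/3) = -9*3 - 655/3 = -27 - 655/3 = -736/3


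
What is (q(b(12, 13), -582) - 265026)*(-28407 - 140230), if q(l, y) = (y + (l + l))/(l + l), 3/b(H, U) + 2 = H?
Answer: 44856598815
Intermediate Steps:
b(H, U) = 3/(-2 + H)
q(l, y) = (y + 2*l)/(2*l) (q(l, y) = (y + 2*l)/((2*l)) = (y + 2*l)*(1/(2*l)) = (y + 2*l)/(2*l))
(q(b(12, 13), -582) - 265026)*(-28407 - 140230) = ((3/(-2 + 12) + (½)*(-582))/((3/(-2 + 12))) - 265026)*(-28407 - 140230) = ((3/10 - 291)/((3/10)) - 265026)*(-168637) = ((3*(⅒) - 291)/((3*(⅒))) - 265026)*(-168637) = ((3/10 - 291)/(3/10) - 265026)*(-168637) = ((10/3)*(-2907/10) - 265026)*(-168637) = (-969 - 265026)*(-168637) = -265995*(-168637) = 44856598815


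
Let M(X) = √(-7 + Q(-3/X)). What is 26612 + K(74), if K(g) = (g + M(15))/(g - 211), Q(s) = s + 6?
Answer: 3645770/137 - I*√30/685 ≈ 26611.0 - 0.0079959*I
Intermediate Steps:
Q(s) = 6 + s
M(X) = √(-1 - 3/X) (M(X) = √(-7 + (6 - 3/X)) = √(-1 - 3/X))
K(g) = (g + I*√30/5)/(-211 + g) (K(g) = (g + √((-3 - 1*15)/15))/(g - 211) = (g + √((-3 - 15)/15))/(-211 + g) = (g + √((1/15)*(-18)))/(-211 + g) = (g + √(-6/5))/(-211 + g) = (g + I*√30/5)/(-211 + g))
26612 + K(74) = 26612 + (74 + I*√30/5)/(-211 + 74) = 26612 + (74 + I*√30/5)/(-137) = 26612 - (74 + I*√30/5)/137 = 26612 + (-74/137 - I*√30/685) = 3645770/137 - I*√30/685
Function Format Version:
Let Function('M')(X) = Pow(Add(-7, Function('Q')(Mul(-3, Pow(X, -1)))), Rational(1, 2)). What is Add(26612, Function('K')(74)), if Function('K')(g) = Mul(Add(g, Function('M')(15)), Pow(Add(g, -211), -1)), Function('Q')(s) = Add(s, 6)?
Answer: Add(Rational(3645770, 137), Mul(Rational(-1, 685), I, Pow(30, Rational(1, 2)))) ≈ Add(26611., Mul(-0.0079959, I))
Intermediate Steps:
Function('Q')(s) = Add(6, s)
Function('M')(X) = Pow(Add(-1, Mul(-3, Pow(X, -1))), Rational(1, 2)) (Function('M')(X) = Pow(Add(-7, Add(6, Mul(-3, Pow(X, -1)))), Rational(1, 2)) = Pow(Add(-1, Mul(-3, Pow(X, -1))), Rational(1, 2)))
Function('K')(g) = Mul(Pow(Add(-211, g), -1), Add(g, Mul(Rational(1, 5), I, Pow(30, Rational(1, 2))))) (Function('K')(g) = Mul(Add(g, Pow(Mul(Pow(15, -1), Add(-3, Mul(-1, 15))), Rational(1, 2))), Pow(Add(g, -211), -1)) = Mul(Add(g, Pow(Mul(Rational(1, 15), Add(-3, -15)), Rational(1, 2))), Pow(Add(-211, g), -1)) = Mul(Add(g, Pow(Mul(Rational(1, 15), -18), Rational(1, 2))), Pow(Add(-211, g), -1)) = Mul(Add(g, Pow(Rational(-6, 5), Rational(1, 2))), Pow(Add(-211, g), -1)) = Mul(Add(g, Mul(Rational(1, 5), I, Pow(30, Rational(1, 2)))), Pow(Add(-211, g), -1)) = Mul(Pow(Add(-211, g), -1), Add(g, Mul(Rational(1, 5), I, Pow(30, Rational(1, 2))))))
Add(26612, Function('K')(74)) = Add(26612, Mul(Pow(Add(-211, 74), -1), Add(74, Mul(Rational(1, 5), I, Pow(30, Rational(1, 2)))))) = Add(26612, Mul(Pow(-137, -1), Add(74, Mul(Rational(1, 5), I, Pow(30, Rational(1, 2)))))) = Add(26612, Mul(Rational(-1, 137), Add(74, Mul(Rational(1, 5), I, Pow(30, Rational(1, 2)))))) = Add(26612, Add(Rational(-74, 137), Mul(Rational(-1, 685), I, Pow(30, Rational(1, 2))))) = Add(Rational(3645770, 137), Mul(Rational(-1, 685), I, Pow(30, Rational(1, 2))))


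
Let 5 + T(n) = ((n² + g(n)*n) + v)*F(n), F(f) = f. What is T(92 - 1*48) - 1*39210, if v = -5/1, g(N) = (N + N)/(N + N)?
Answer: 47685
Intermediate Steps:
g(N) = 1 (g(N) = (2*N)/((2*N)) = (2*N)*(1/(2*N)) = 1)
v = -5 (v = -5*1 = -5)
T(n) = -5 + n*(-5 + n + n²) (T(n) = -5 + ((n² + 1*n) - 5)*n = -5 + ((n² + n) - 5)*n = -5 + ((n + n²) - 5)*n = -5 + (-5 + n + n²)*n = -5 + n*(-5 + n + n²))
T(92 - 1*48) - 1*39210 = (-5 + (92 - 1*48)² + (92 - 1*48)³ - 5*(92 - 1*48)) - 1*39210 = (-5 + (92 - 48)² + (92 - 48)³ - 5*(92 - 48)) - 39210 = (-5 + 44² + 44³ - 5*44) - 39210 = (-5 + 1936 + 85184 - 220) - 39210 = 86895 - 39210 = 47685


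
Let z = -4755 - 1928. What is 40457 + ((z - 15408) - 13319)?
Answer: 5047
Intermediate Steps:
z = -6683
40457 + ((z - 15408) - 13319) = 40457 + ((-6683 - 15408) - 13319) = 40457 + (-22091 - 13319) = 40457 - 35410 = 5047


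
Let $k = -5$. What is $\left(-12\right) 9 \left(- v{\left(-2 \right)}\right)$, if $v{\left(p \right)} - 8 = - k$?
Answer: $1404$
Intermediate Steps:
$v{\left(p \right)} = 13$ ($v{\left(p \right)} = 8 - -5 = 8 + 5 = 13$)
$\left(-12\right) 9 \left(- v{\left(-2 \right)}\right) = \left(-12\right) 9 \left(\left(-1\right) 13\right) = \left(-108\right) \left(-13\right) = 1404$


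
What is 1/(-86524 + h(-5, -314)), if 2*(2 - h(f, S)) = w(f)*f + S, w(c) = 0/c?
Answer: -1/86365 ≈ -1.1579e-5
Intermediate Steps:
w(c) = 0
h(f, S) = 2 - S/2 (h(f, S) = 2 - (0*f + S)/2 = 2 - (0 + S)/2 = 2 - S/2)
1/(-86524 + h(-5, -314)) = 1/(-86524 + (2 - 1/2*(-314))) = 1/(-86524 + (2 + 157)) = 1/(-86524 + 159) = 1/(-86365) = -1/86365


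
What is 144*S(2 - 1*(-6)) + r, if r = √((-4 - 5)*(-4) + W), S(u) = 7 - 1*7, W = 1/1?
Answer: √37 ≈ 6.0828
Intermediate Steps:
W = 1
S(u) = 0 (S(u) = 7 - 7 = 0)
r = √37 (r = √((-4 - 5)*(-4) + 1) = √(-9*(-4) + 1) = √(36 + 1) = √37 ≈ 6.0828)
144*S(2 - 1*(-6)) + r = 144*0 + √37 = 0 + √37 = √37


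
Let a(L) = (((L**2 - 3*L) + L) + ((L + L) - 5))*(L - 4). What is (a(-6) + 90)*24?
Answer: -5280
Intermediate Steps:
a(L) = (-5 + L**2)*(-4 + L) (a(L) = ((L**2 - 2*L) + (2*L - 5))*(-4 + L) = ((L**2 - 2*L) + (-5 + 2*L))*(-4 + L) = (-5 + L**2)*(-4 + L))
(a(-6) + 90)*24 = ((20 + (-6)**3 - 5*(-6) - 4*(-6)**2) + 90)*24 = ((20 - 216 + 30 - 4*36) + 90)*24 = ((20 - 216 + 30 - 144) + 90)*24 = (-310 + 90)*24 = -220*24 = -5280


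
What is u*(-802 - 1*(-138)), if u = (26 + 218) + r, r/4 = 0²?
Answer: -162016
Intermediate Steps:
r = 0 (r = 4*0² = 4*0 = 0)
u = 244 (u = (26 + 218) + 0 = 244 + 0 = 244)
u*(-802 - 1*(-138)) = 244*(-802 - 1*(-138)) = 244*(-802 + 138) = 244*(-664) = -162016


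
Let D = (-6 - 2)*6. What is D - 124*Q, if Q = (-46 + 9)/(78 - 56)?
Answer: 1766/11 ≈ 160.55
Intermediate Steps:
Q = -37/22 ≈ -1.6818
D = -48 (D = -8*6 = -48)
D - 124*Q = -48 - 124*(-37/22) = -48 + 2294/11 = 1766/11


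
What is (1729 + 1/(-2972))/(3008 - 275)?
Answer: 5138587/8122476 ≈ 0.63264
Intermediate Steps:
(1729 + 1/(-2972))/(3008 - 275) = (1729 - 1/2972)/2733 = (5138587/2972)*(1/2733) = 5138587/8122476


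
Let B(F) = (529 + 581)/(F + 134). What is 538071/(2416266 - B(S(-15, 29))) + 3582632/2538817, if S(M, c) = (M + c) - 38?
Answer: 36749604987719/22492915787285 ≈ 1.6338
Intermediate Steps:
S(M, c) = -38 + M + c
B(F) = 1110/(134 + F)
538071/(2416266 - B(S(-15, 29))) + 3582632/2538817 = 538071/(2416266 - 1110/(134 + (-38 - 15 + 29))) + 3582632/2538817 = 538071/(2416266 - 1110/(134 - 24)) + 3582632*(1/2538817) = 538071/(2416266 - 1110/110) + 3582632/2538817 = 538071/(2416266 - 1*111/11) + 3582632/2538817 = 538071/(2416266 - 111/11) + 3582632/2538817 = 538071/(26578815/11) + 3582632/2538817 = 538071*(11/26578815) + 3582632/2538817 = 1972927/8859605 + 3582632/2538817 = 36749604987719/22492915787285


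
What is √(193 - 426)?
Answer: I*√233 ≈ 15.264*I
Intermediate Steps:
√(193 - 426) = √(-233) = I*√233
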